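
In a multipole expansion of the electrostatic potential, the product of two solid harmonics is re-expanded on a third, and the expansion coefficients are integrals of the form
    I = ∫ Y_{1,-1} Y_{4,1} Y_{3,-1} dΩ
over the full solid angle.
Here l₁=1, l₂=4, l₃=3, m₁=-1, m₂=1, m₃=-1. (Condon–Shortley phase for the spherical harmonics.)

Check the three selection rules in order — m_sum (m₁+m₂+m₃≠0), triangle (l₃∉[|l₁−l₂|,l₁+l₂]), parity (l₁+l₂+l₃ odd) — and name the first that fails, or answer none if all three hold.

m_sum

m₁+m₂+m₃ = -1 + 1 − 1 = -1  ✗
triangle: |1−4|=3 ≤ l₃=3 ≤ 1+4=5
parity: l₁+l₂+l₃ = 8 is even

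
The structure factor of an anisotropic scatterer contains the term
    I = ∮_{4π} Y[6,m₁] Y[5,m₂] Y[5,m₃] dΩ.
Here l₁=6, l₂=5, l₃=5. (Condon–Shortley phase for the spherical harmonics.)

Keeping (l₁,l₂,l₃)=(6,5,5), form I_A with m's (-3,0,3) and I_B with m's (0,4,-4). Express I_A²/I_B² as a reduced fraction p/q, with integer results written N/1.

625/768

l's match ⇒ only the (l;m) 3-j factors differ between A and B.
A: triangle coeff Δ(6,5,5) = 1/28588560; Σ_t [3,5]: t=3:−1/103680 t=4:+1/34560 t=5:−1/138240 = 1/82944; (3j)²=125/9724 [(6 5 5; -3 0 3)], sign=+1
B: triangle coeff Δ(6,5,5) = 1/28588560; Σ_t [5,6]: t=5:−1/345600 t=6:+1/3110400 = -1/388800; (3j)²=192/12155 [(6 5 5; 0 4 -4)], sign=+1
I_A²/I_B² = (125/9724)/(192/12155) = 625/768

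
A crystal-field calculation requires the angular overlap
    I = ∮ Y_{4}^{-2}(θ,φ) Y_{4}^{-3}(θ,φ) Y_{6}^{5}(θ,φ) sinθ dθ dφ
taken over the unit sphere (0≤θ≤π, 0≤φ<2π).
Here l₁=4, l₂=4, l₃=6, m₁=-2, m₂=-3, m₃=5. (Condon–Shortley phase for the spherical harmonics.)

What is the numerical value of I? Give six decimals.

Rules hold: Σm=0, L=14 even, 0≤6≤8.
N = 9·9·13 = 1053
Δ = 2!·6!·6!/15! = 1/1261260
Racah Σ t=0..2: t=0:+1/4608 t=1:−1/1296 t=2:+1/4608 = -7/20736
⇒ 3j(4 4 6; 0 0 0)² = 20/1287, sgn -1
Racah Σ t=0..1: t=0:+1/172800 t=1:−1/86400 = -1/172800
⇒ 3j(4 4 6; -2 -3 5)² = 1/130, sgn +1
4πI² = N·(3j₀)²·(3jₘ)² = 18/143
I = -1·√(0.125874/4π) = -0.10008369

-0.100084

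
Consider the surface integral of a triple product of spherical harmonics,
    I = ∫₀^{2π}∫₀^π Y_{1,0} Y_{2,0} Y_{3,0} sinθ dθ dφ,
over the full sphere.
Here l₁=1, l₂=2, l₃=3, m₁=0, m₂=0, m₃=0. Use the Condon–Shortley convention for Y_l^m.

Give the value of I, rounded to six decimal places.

0.247767

Checks pass: Σm=0; 6 even; l₃=3∈[1,3].
(2·1+1)(2·2+1)(2·3+1) = 105
Δ: 0! 2! 4! / 7! → 1/105
sum: t=0:+1/4 = 1/4
3j²(1 2 3; 0 0 0) = Δ·Π!·Σ² = 3/35  (sign -1)
(m-triple is (0,0,0) — same symbol as above.)
combine: 4πI² = 105·3/35·3/35 = 27/35
take √, sign +1: I = 0.24776670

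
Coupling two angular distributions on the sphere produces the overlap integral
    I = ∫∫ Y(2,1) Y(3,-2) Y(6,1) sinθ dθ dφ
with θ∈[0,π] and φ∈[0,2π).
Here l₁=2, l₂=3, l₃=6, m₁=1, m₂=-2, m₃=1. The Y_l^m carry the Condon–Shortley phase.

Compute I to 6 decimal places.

triangle: need 1≤l₃≤5, have 6; I=0

0.000000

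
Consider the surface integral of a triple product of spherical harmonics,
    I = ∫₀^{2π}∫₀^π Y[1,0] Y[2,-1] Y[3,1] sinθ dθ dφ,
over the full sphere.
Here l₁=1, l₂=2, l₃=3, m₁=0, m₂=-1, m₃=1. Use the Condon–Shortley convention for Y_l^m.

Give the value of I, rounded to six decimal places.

-0.233597

m-sum 0 ✓  L=6 even ✓  1≤3≤3 ✓
Π(2lᵢ+1) = 3×5×7 = 105
triangle coeff Δ(1,2,3) = 1/105
Σ_t [0,0]: t=0:+1/4 = 1/4
(3j)²=3/35 [(1 2 3; 0 0 0)], sign=-1
Σ_t [0,0]: t=0:+1/6 = 1/6
(3j)²=8/105 [(1 2 3; 0 -1 1)], sign=+1
⇒ 4πI² = 24/35
I = (-1)√(24/35/(4π)) = -0.23359668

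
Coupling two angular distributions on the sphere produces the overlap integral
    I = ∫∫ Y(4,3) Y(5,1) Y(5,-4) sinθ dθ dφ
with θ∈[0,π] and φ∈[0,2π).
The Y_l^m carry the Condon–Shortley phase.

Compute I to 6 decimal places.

m-sum 0 ✓  L=14 even ✓  1≤5≤9 ✓
Π(2lᵢ+1) = 9×11×11 = 1089
triangle coeff Δ(4,5,5) = 1/3153150
Σ_t [0,4]: t=0:+1/69120 t=1:−1/1728 t=2:+1/576 t=3:−1/1728 t=4:+1/69120 = 7/11520
(3j)²=2/143 [(4 5 5; 0 0 0)], sign=-1
Σ_t [0,1]: t=0:+1/103680 t=1:−1/17280 = -1/20736
(3j)²=10/429 [(4 5 5; 3 1 -4)], sign=+1
⇒ 4πI² = 60/169
I = (-1)√(60/169/(4π)) = -0.16808437

-0.168084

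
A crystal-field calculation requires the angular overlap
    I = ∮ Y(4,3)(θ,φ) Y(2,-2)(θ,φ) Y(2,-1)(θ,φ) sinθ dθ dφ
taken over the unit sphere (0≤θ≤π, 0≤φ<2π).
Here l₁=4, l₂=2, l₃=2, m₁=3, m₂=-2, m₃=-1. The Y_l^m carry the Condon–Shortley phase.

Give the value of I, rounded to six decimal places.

-0.238414

Rules hold: Σm=0, L=8 even, 2≤2≤6.
N = 9·5·5 = 225
Δ = 4!·4!·0!/9! = 1/630
Racah Σ t=2..2: t=2:+1/16 = 1/16
⇒ 3j(4 2 2; 0 0 0)² = 2/35, sgn +1
Racah Σ t=0..0: t=0:+1/144 = 1/144
⇒ 3j(4 2 2; 3 -2 -1)² = 1/18, sgn -1
4πI² = N·(3j₀)²·(3jₘ)² = 5/7
I = -1·√(0.714286/4π) = -0.23841361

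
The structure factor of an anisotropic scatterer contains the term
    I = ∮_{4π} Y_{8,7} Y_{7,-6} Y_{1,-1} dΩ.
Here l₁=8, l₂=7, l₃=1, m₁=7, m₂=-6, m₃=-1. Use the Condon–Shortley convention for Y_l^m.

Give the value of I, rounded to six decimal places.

-0.313531

Rules hold: Σm=0, L=16 even, 1≤1≤15.
N = 17·15·3 = 765
Δ = 14!·2!·0!/17! = 1/2040
Racah Σ t=7..7: t=7:−1/25401600 = -1/25401600
⇒ 3j(8 7 1; 0 0 0)² = 8/255, sgn +1
Racah Σ t=1..1: t=1:−1/12454041600 = -1/12454041600
⇒ 3j(8 7 1; 7 -6 -1)² = 7/136, sgn -1
4πI² = N·(3j₀)²·(3jₘ)² = 21/17
I = -1·√(1.23529/4π) = -0.31353083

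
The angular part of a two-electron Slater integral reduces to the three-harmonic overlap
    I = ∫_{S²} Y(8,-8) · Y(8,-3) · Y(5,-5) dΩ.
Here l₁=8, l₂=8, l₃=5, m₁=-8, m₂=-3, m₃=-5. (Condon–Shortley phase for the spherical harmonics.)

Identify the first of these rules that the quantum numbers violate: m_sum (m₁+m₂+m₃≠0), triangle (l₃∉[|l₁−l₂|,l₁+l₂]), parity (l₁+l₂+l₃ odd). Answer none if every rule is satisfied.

Σmᵢ = -16  ✗
l₃∈[|l₁−l₂|,l₁+l₂]=[0,16], have l₃=5
Σlᵢ = 21 ⇒ odd

m_sum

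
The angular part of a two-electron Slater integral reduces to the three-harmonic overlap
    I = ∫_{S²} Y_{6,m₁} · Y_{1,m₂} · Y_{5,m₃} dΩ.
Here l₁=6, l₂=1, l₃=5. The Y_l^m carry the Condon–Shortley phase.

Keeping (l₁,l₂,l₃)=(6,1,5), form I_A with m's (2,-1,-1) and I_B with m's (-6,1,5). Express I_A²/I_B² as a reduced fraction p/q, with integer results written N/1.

14/33

Shared (l₁,l₂,l₃)=(6,1,5): N and (l;000)² cancel in I_A²/I_B².
A: Δ = 2!·10!·0!/13! = 1/858; Racah Σ t=0..0: t=0:+1/34560 = 1/34560; ⇒ 3j(6 1 5; 2 -1 -1)² = 14/429, sgn +1
B: Δ = 2!·10!·0!/13! = 1/858; Racah Σ t=2..2: t=2:+1/7257600 = 1/7257600; ⇒ 3j(6 1 5; -6 1 5)² = 1/13, sgn +1
I_A²/I_B² = (14/429)/(1/13) = 14/33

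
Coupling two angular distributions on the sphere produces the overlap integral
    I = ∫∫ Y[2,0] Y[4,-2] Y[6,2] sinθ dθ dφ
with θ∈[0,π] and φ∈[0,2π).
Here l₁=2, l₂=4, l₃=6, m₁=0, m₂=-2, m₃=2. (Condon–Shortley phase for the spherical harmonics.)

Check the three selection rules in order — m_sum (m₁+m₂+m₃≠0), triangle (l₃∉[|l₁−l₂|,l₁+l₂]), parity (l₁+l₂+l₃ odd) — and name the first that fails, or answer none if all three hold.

Σmᵢ = 0  ✓
l₃∈[|l₁−l₂|,l₁+l₂]=[2,6], have l₃=6  ✓
Σlᵢ = 12 ⇒ even  ✓

none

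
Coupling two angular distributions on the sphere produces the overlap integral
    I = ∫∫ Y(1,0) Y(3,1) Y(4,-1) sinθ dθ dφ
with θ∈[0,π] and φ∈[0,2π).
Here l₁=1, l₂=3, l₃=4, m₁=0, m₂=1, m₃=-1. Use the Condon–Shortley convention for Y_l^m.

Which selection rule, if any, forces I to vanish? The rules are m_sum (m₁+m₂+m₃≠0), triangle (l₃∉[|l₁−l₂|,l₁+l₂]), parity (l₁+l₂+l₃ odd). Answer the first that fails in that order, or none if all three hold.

none

m₁+m₂+m₃ = 0 + 1 − 1 = 0  ✓
triangle: |1−3|=2 ≤ l₃=4 ≤ 1+3=4  ✓
parity: l₁+l₂+l₃ = 8 is even  ✓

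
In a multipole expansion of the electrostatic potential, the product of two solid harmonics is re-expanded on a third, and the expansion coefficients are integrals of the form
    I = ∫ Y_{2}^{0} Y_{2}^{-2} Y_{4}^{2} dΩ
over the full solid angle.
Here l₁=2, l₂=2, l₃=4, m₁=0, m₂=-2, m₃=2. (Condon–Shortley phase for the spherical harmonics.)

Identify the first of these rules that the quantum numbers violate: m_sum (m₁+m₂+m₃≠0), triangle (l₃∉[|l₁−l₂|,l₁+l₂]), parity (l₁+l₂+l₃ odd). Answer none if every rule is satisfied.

none

azimuthal sum: 0 − 2 + 2 = 0  ✓
0 ≤ 4 ≤ 4 (triangle on l)  ✓
L = 2 + 2 + 4 = 8 (even)  ✓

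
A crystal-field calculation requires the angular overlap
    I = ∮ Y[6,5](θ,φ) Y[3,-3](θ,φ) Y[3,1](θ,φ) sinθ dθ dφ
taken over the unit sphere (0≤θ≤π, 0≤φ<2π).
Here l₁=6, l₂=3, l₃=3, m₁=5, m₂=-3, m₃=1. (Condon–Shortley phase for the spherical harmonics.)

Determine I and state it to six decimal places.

m-sum = 5 − 3 + 1 = 3 ≠ 0 ⇒ I = 0

0.000000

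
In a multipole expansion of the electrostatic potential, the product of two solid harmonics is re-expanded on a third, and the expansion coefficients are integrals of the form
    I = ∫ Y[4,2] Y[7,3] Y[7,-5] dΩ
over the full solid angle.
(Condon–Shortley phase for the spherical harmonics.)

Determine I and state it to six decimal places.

Checks pass: Σm=0; 18 even; l₃=7∈[3,11].
(2·4+1)(2·7+1)(2·7+1) = 2025
Δ: 4! 4! 10! / 19! → 1/58198140
sum: t=0:+1/17418240 t=1:−1/622080 t=2:+1/230400 t=3:−1/622080 t=4:+1/17418240 = 1/806400
3j²(4 7 7; 0 0 0) = Δ·Π!·Σ² = 2268/230945  (sign -1)
sum: t=0:+1/348364800 t=1:−1/13063680 t=2:+1/7741440 = 29/522547200
3j²(4 7 7; 2 3 -5) = Δ·Π!·Σ² = 1682/264537  (sign +1)
combine: 4πI² = 2025·2268/230945·1682/264537 = 24523560/193947611
take √, sign -1: I = -0.10031009

-0.100310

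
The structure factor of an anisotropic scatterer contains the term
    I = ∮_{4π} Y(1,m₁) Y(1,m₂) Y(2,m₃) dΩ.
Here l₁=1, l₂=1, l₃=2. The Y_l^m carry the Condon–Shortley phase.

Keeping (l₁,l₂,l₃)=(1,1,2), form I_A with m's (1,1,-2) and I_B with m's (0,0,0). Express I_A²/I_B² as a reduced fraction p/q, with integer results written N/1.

3/2

Shared (l₁,l₂,l₃)=(1,1,2): N and (l;000)² cancel in I_A²/I_B².
A: Δ = 0!·2!·2!/5! = 1/30; Racah Σ t=0..0: t=0:+1/4 = 1/4; ⇒ 3j(1 1 2; 1 1 -2)² = 1/5, sgn +1
B: Δ = 0!·2!·2!/5! = 1/30; Racah Σ t=0..0: t=0:+1/1 = 1/1; ⇒ 3j(1 1 2; 0 0 0)² = 2/15, sgn +1
I_A²/I_B² = (1/5)/(2/15) = 3/2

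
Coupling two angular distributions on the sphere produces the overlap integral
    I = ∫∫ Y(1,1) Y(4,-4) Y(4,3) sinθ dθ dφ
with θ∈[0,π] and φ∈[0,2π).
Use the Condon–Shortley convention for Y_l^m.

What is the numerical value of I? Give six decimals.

0.000000

Σlᵢ=9 odd — θ-integrand is odd under cosθ→−cosθ; I=0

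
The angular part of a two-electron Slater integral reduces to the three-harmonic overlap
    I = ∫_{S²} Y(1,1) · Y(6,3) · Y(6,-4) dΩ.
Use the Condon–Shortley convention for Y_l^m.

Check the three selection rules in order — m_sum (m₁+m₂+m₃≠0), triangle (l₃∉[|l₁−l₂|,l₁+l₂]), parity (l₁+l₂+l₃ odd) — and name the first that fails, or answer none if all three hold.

parity

m₁+m₂+m₃ = 1 + 3 − 4 = 0  ✓
triangle: |1−6|=5 ≤ l₃=6 ≤ 1+6=7  ✓
parity: l₁+l₂+l₃ = 13 is odd  ✗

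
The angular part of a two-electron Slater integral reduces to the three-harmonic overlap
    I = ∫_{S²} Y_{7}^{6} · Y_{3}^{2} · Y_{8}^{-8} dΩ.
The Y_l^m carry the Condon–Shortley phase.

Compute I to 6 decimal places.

Checks pass: Σm=0; 18 even; l₃=8∈[4,10].
(2·7+1)(2·3+1)(2·8+1) = 1785
Δ: 2! 12! 4! / 19! → 1/5290740
sum: t=0:+1/7257600 t=1:−1/2073600 t=2:+1/7257600 = -1/4838400
3j²(7 3 8; 0 0 0) = Δ·Π!·Σ² = 252/20995  (sign -1)
sum: t=1:−1/11496038400 = -1/11496038400
3j²(7 3 8; 6 2 -8) = Δ·Π!·Σ² = 65/2907  (sign -1)
combine: 4πI² = 1785·252/20995·65/2907 = 2940/6137
take √, sign +1: I = 0.19524983

0.195250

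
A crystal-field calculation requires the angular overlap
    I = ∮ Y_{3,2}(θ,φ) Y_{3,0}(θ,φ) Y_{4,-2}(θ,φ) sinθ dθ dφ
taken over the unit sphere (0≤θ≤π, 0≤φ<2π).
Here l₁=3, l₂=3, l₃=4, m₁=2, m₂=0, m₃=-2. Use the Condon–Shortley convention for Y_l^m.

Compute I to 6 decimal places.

-0.044418

Rules hold: Σm=0, L=10 even, 0≤4≤6.
N = 7·7·9 = 441
Δ = 2!·4!·4!/11! = 1/34650
Racah Σ t=0..2: t=0:+1/72 t=1:−1/16 t=2:+1/72 = -5/144
⇒ 3j(3 3 4; 0 0 0)² = 2/77, sgn -1
Racah Σ t=0..1: t=0:+1/72 t=1:−1/96 = 1/288
⇒ 3j(3 3 4; 2 0 -2)² = 1/462, sgn +1
4πI² = N·(3j₀)²·(3jₘ)² = 3/121
I = -1·√(0.0247934/4π) = -0.04441841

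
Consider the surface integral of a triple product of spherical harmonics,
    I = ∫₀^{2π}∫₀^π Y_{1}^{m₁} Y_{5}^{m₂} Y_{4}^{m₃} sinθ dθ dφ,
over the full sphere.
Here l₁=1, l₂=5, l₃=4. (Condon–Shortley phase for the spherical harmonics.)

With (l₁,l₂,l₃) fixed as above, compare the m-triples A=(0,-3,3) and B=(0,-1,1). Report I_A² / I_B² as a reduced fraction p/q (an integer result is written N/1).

2/3

Same 1,5,4: normalisation and zero-m 3j drop out of the ratio.
A: Δ: 2! 0! 8! / 11! → 1/495; sum: t=1:−1/5040 = -1/5040; 3j²(1 5 4; 0 -3 3) = Δ·Π!·Σ² = 16/495  (sign +1)
B: Δ: 2! 0! 8! / 11! → 1/495; sum: t=1:−1/720 = -1/720; 3j²(1 5 4; 0 -1 1) = Δ·Π!·Σ² = 8/165  (sign +1)
I_A²/I_B² = (16/495)/(8/165) = 2/3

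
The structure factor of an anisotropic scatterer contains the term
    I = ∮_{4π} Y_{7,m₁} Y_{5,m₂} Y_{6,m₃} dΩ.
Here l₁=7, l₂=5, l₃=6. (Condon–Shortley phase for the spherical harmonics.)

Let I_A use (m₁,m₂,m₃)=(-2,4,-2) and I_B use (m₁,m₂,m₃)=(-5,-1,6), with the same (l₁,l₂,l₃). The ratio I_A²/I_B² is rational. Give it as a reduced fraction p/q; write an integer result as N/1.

l's match ⇒ only the (l;m) 3-j factors differ between A and B.
A: triangle coeff Δ(7,5,6) = 1/174594420; Σ_t [5,6]: t=5:−1/1658880 t=6:+1/3110400 = -7/24883200; (3j)²=4802/692835 [(7 5 6; -2 4 -2)], sign=-1
B: triangle coeff Δ(7,5,6) = 1/174594420; Σ_t [4,4]: t=4:+1/46448640 = 1/46448640; (3j)²=2475/117572 [(7 5 6; -5 -1 6)], sign=+1
I_A²/I_B² = (4802/692835)/(2475/117572) = 134456/408375

134456/408375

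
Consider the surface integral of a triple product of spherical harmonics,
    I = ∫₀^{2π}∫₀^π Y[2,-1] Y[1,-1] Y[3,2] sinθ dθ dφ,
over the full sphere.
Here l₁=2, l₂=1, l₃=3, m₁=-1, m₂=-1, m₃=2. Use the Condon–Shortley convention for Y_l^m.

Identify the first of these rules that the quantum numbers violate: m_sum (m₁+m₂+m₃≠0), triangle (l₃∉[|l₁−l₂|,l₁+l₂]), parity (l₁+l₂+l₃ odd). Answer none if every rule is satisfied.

none

Σmᵢ = 0  ✓
l₃∈[|l₁−l₂|,l₁+l₂]=[1,3], have l₃=3  ✓
Σlᵢ = 6 ⇒ even  ✓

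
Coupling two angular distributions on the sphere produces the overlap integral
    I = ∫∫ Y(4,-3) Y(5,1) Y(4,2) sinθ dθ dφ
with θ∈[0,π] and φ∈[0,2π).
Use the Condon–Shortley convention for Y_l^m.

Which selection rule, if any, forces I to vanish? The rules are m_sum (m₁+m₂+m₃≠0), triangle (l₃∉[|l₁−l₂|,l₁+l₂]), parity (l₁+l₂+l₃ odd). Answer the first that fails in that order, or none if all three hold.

parity

m₁+m₂+m₃ = -3 + 1 + 2 = 0  ✓
triangle: |4−5|=1 ≤ l₃=4 ≤ 4+5=9  ✓
parity: l₁+l₂+l₃ = 13 is odd  ✗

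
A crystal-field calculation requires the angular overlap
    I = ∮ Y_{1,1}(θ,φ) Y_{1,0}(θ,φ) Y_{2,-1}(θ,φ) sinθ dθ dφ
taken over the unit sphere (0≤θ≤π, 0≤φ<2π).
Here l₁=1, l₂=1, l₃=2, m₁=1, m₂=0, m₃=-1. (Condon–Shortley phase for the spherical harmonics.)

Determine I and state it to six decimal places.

-0.218510

Checks pass: Σm=0; 4 even; l₃=2∈[0,2].
(2·1+1)(2·1+1)(2·2+1) = 45
Δ: 0! 2! 2! / 5! → 1/30
sum: t=0:+1/1 = 1/1
3j²(1 1 2; 0 0 0) = Δ·Π!·Σ² = 2/15  (sign +1)
sum: t=0:+1/2 = 1/2
3j²(1 1 2; 1 0 -1) = Δ·Π!·Σ² = 1/10  (sign -1)
combine: 4πI² = 45·2/15·1/10 = 3/5
take √, sign -1: I = -0.21850969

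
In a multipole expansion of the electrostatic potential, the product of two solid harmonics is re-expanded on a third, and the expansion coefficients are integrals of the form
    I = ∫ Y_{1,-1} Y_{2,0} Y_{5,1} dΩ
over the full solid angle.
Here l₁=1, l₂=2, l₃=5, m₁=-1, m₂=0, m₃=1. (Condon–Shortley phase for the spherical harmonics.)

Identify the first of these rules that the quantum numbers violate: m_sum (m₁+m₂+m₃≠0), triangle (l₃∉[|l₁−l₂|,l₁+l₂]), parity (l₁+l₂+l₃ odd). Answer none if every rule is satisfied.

triangle

azimuthal sum: -1 + 0 + 1 = 0  ✓
1 ≤ 5 ≤ 3 (triangle on l)  ✗
L = 1 + 2 + 5 = 8 (even)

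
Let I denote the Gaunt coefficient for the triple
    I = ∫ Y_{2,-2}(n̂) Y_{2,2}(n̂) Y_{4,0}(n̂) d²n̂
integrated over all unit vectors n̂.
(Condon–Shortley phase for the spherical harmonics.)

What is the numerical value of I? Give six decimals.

0.040299

m-sum 0 ✓  L=8 even ✓  0≤4≤4 ✓
Π(2lᵢ+1) = 5×5×9 = 225
triangle coeff Δ(2,2,4) = 1/630
Σ_t [0,0]: t=0:+1/16 = 1/16
(3j)²=2/35 [(2 2 4; 0 0 0)], sign=+1
Σ_t [0,0]: t=0:+1/576 = 1/576
(3j)²=1/630 [(2 2 4; -2 2 0)], sign=+1
⇒ 4πI² = 1/49
I = (+1)√(1/49/(4π)) = 0.04029926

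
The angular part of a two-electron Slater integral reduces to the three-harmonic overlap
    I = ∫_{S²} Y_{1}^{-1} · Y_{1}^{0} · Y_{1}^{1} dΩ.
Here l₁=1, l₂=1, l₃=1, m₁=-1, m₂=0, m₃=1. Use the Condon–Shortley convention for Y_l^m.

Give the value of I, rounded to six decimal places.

0.000000

l₁+l₂+l₃=3 is odd: 3j(l;000)=0 ⇒ I=0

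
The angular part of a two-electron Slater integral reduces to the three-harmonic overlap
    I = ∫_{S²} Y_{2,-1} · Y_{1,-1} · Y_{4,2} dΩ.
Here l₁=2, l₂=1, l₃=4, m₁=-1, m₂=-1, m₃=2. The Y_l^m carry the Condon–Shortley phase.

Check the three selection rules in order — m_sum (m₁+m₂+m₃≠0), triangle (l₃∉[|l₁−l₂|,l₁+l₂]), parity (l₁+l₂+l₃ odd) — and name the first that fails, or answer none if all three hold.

triangle

m₁+m₂+m₃ = -1 − 1 + 2 = 0  ✓
triangle: |2−1|=1 ≤ l₃=4 ≤ 2+1=3  ✗
parity: l₁+l₂+l₃ = 7 is odd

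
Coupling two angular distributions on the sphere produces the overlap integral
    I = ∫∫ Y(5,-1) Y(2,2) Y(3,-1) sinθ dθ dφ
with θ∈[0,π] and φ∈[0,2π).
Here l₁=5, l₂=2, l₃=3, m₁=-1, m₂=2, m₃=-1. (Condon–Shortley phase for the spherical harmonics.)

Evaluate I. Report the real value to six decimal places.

Rules hold: Σm=0, L=10 even, 3≤3≤7.
N = 11·5·7 = 385
Δ = 4!·6!·0!/11! = 1/2310
Racah Σ t=2..2: t=2:+1/144 = 1/144
⇒ 3j(5 2 3; 0 0 0)² = 10/231, sgn -1
Racah Σ t=4..4: t=4:+1/1152 = 1/1152
⇒ 3j(5 2 3; -1 2 -1)² = 1/154, sgn +1
4πI² = N·(3j₀)²·(3jₘ)² = 25/231
I = -1·√(0.108225/4π) = -0.09280237

-0.092802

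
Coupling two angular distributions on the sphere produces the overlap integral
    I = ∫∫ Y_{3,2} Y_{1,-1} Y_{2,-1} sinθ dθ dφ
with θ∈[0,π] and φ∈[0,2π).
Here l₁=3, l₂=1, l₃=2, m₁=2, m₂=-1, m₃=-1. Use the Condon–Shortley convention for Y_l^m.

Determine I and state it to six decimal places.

Checks pass: Σm=0; 6 even; l₃=2∈[2,4].
(2·3+1)(2·1+1)(2·2+1) = 105
Δ: 2! 4! 0! / 7! → 1/105
sum: t=1:−1/4 = -1/4
3j²(3 1 2; 0 0 0) = Δ·Π!·Σ² = 3/35  (sign -1)
sum: t=0:+1/12 = 1/12
3j²(3 1 2; 2 -1 -1) = Δ·Π!·Σ² = 2/21  (sign -1)
combine: 4πI² = 105·3/35·2/21 = 6/7
take √, sign +1: I = 0.26116903

0.261169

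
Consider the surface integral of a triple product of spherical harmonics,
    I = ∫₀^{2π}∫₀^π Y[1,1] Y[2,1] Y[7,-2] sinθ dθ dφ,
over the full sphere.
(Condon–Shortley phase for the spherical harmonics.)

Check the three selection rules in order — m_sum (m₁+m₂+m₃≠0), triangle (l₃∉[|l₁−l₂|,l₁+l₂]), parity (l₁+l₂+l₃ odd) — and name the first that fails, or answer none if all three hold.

triangle

m₁+m₂+m₃ = 1 + 1 − 2 = 0  ✓
triangle: |1−2|=1 ≤ l₃=7 ≤ 1+2=3  ✗
parity: l₁+l₂+l₃ = 10 is even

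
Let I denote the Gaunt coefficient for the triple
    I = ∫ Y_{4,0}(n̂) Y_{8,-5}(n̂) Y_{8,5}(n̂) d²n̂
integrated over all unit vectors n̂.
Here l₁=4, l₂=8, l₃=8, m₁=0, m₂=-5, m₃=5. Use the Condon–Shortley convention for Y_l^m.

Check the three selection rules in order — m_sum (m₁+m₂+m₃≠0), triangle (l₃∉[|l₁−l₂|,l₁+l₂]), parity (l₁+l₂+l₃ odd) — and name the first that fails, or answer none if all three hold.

azimuthal sum: 0 − 5 + 5 = 0  ✓
4 ≤ 8 ≤ 12 (triangle on l)  ✓
L = 4 + 8 + 8 = 20 (even)  ✓

none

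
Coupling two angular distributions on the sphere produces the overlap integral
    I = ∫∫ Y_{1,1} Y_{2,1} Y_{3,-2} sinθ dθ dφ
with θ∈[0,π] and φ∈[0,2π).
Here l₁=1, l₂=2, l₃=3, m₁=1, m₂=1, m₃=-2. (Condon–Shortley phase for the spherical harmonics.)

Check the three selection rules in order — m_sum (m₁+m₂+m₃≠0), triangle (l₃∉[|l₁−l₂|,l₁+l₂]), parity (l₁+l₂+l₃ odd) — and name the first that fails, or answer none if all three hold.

none

azimuthal sum: 1 + 1 − 2 = 0  ✓
1 ≤ 3 ≤ 3 (triangle on l)  ✓
L = 1 + 2 + 3 = 6 (even)  ✓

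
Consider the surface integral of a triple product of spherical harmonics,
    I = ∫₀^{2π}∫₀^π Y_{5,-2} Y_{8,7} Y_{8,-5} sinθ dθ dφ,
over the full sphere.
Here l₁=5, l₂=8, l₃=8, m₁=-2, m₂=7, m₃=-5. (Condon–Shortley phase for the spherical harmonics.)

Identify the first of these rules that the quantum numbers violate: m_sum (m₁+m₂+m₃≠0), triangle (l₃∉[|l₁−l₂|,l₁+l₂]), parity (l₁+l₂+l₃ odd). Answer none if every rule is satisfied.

Σmᵢ = 0  ✓
l₃∈[|l₁−l₂|,l₁+l₂]=[3,13], have l₃=8  ✓
Σlᵢ = 21 ⇒ odd  ✗

parity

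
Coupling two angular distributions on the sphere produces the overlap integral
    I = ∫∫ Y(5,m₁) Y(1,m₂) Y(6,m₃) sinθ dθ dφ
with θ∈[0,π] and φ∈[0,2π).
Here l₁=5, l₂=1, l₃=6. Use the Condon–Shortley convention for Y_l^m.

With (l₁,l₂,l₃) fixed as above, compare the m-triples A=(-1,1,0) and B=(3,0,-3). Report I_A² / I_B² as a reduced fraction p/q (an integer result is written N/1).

5/9

Same 5,1,6: normalisation and zero-m 3j drop out of the ratio.
A: Δ: 0! 10! 2! / 13! → 1/858; sum: t=0:+1/34560 = 1/34560; 3j²(5 1 6; -1 1 0) = Δ·Π!·Σ² = 5/286  (sign +1)
B: Δ: 0! 10! 2! / 13! → 1/858; sum: t=0:+1/80640 = 1/80640; 3j²(5 1 6; 3 0 -3) = Δ·Π!·Σ² = 9/286  (sign -1)
I_A²/I_B² = (5/286)/(9/286) = 5/9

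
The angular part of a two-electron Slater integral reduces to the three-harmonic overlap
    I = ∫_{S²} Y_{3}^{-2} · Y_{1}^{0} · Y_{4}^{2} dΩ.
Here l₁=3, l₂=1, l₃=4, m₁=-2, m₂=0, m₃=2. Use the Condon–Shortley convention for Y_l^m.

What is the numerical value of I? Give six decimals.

0.213244

Rules hold: Σm=0, L=8 even, 2≤4≤4.
N = 7·3·9 = 189
Δ = 0!·6!·2!/9! = 1/252
Racah Σ t=0..0: t=0:+1/36 = 1/36
⇒ 3j(3 1 4; 0 0 0)² = 4/63, sgn +1
Racah Σ t=0..0: t=0:+1/120 = 1/120
⇒ 3j(3 1 4; -2 0 2)² = 1/21, sgn +1
4πI² = N·(3j₀)²·(3jₘ)² = 4/7
I = +1·√(0.571429/4π) = 0.21324362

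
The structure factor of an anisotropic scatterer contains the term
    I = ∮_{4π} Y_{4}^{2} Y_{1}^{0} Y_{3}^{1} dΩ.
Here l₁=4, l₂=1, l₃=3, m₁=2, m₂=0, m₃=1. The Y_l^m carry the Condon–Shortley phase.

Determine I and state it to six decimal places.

0.000000

m-sum = 2 + 0 + 1 = 3 ≠ 0 ⇒ I = 0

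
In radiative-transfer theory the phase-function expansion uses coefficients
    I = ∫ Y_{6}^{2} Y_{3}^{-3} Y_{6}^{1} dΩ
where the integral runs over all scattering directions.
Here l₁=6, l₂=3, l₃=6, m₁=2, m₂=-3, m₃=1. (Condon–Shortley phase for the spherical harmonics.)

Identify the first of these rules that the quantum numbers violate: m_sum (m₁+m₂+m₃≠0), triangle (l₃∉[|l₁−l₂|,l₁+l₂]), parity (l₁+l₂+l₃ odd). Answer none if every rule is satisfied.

m₁+m₂+m₃ = 2 − 3 + 1 = 0  ✓
triangle: |6−3|=3 ≤ l₃=6 ≤ 6+3=9  ✓
parity: l₁+l₂+l₃ = 15 is odd  ✗

parity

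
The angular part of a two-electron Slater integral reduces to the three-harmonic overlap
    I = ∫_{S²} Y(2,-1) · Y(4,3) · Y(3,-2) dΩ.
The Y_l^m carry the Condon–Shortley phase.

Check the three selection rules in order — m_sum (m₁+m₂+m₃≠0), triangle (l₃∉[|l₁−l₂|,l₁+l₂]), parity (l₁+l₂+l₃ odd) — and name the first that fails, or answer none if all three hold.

Σmᵢ = 0  ✓
l₃∈[|l₁−l₂|,l₁+l₂]=[2,6], have l₃=3  ✓
Σlᵢ = 9 ⇒ odd  ✗

parity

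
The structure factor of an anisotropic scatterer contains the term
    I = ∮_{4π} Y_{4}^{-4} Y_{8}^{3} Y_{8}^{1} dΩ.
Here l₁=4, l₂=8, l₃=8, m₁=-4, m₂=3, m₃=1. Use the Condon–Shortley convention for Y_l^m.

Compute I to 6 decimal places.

-0.167010

Rules hold: Σm=0, L=20 even, 4≤8≤12.
N = 9·17·17 = 2601
Δ = 4!·4!·12!/21! = 1/185175900
Racah Σ t=0..4: t=0:+1/557383680 t=1:−1/21772800 t=2:+1/8294400 t=3:−1/21772800 t=4:+1/557383680 = 1/30965760
⇒ 3j(4 8 8; 0 0 0)² = 36/4199, sgn +1
Racah Σ t=4..4: t=4:+1/348364800 = 1/348364800
⇒ 3j(4 8 8; -4 3 1)² = 66/4199, sgn -1
4πI² = N·(3j₀)²·(3jₘ)² = 21384/61009
I = -1·√(0.350506/4π) = -0.16701004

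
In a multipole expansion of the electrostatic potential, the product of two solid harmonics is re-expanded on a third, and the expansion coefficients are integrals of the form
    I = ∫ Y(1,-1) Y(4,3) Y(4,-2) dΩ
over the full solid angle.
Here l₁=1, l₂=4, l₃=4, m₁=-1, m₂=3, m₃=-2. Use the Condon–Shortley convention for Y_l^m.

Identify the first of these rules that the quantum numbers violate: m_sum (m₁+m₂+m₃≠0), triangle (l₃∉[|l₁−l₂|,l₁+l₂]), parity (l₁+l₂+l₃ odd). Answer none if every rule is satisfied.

parity

Σmᵢ = 0  ✓
l₃∈[|l₁−l₂|,l₁+l₂]=[3,5], have l₃=4  ✓
Σlᵢ = 9 ⇒ odd  ✗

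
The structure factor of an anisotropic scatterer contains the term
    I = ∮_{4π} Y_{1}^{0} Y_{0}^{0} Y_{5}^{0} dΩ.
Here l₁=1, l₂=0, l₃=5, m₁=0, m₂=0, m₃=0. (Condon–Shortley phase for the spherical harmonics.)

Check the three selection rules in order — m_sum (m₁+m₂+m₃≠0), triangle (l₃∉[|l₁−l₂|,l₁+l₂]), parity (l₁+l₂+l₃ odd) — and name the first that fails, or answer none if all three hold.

triangle

m₁+m₂+m₃ = 0 + 0 + 0 = 0  ✓
triangle: |1−0|=1 ≤ l₃=5 ≤ 1+0=1  ✗
parity: l₁+l₂+l₃ = 6 is even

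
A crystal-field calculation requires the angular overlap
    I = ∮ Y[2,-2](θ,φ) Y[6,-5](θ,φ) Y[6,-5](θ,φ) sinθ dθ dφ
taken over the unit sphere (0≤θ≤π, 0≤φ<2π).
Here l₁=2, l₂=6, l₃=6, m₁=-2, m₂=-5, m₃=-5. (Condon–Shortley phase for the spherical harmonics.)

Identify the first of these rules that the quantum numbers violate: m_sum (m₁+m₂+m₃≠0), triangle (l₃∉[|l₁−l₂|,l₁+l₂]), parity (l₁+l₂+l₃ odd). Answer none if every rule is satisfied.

azimuthal sum: -2 − 5 − 5 = -12  ✗
4 ≤ 6 ≤ 8 (triangle on l)
L = 2 + 6 + 6 = 14 (even)

m_sum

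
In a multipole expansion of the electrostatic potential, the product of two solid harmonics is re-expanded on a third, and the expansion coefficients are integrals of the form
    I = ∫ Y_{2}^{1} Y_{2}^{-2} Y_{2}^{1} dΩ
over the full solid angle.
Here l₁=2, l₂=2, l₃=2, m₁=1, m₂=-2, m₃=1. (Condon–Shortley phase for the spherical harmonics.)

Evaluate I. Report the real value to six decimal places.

Rules hold: Σm=0, L=6 even, 0≤2≤4.
N = 5·5·5 = 125
Δ = 2!·2!·2!/7! = 1/630
Racah Σ t=0..2: t=0:+1/8 t=1:−1/1 t=2:+1/8 = -3/4
⇒ 3j(2 2 2; 0 0 0)² = 2/35, sgn -1
Racah Σ t=0..0: t=0:+1/4 = 1/4
⇒ 3j(2 2 2; 1 -2 1)² = 3/35, sgn -1
4πI² = N·(3j₀)²·(3jₘ)² = 30/49
I = +1·√(0.612245/4π) = 0.22072812

0.220728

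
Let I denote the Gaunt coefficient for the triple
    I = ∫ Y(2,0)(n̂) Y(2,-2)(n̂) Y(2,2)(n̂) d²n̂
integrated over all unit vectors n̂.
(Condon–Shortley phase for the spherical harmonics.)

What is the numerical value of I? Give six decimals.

Rules hold: Σm=0, L=6 even, 0≤2≤4.
N = 5·5·5 = 125
Δ = 2!·2!·2!/7! = 1/630
Racah Σ t=0..2: t=0:+1/8 t=1:−1/1 t=2:+1/8 = -3/4
⇒ 3j(2 2 2; 0 0 0)² = 2/35, sgn -1
Racah Σ t=0..0: t=0:+1/8 = 1/8
⇒ 3j(2 2 2; 0 -2 2)² = 2/35, sgn +1
4πI² = N·(3j₀)²·(3jₘ)² = 20/49
I = -1·√(0.408163/4π) = -0.18022375

-0.180224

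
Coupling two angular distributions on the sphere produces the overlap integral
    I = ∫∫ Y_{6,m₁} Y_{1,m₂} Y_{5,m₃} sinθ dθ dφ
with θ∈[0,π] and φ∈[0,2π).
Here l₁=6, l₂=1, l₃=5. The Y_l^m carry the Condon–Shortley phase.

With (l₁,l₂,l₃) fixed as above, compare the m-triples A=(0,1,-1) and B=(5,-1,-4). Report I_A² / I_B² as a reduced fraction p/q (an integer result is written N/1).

l's match ⇒ only the (l;m) 3-j factors differ between A and B.
A: triangle coeff Δ(6,1,5) = 1/858; Σ_t [2,2]: t=2:+1/34560 = 1/34560; (3j)²=5/286 [(6 1 5; 0 1 -1)], sign=+1
B: triangle coeff Δ(6,1,5) = 1/858; Σ_t [0,0]: t=0:+1/725760 = 1/725760; (3j)²=5/78 [(6 1 5; 5 -1 -4)], sign=-1
I_A²/I_B² = (5/286)/(5/78) = 3/11

3/11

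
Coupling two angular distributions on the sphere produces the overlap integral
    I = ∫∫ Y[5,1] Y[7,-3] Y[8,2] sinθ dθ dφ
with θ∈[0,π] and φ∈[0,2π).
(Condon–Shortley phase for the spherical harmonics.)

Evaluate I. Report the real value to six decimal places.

Rules hold: Σm=0, L=20 even, 2≤8≤12.
N = 11·15·17 = 2805
Δ = 4!·6!·10!/21! = 1/814773960
Racah Σ t=0..4: t=0:+1/87091200 t=1:−1/4976640 t=2:+1/2073600 t=3:−1/4976640 t=4:+1/87091200 = 1/9676800
⇒ 3j(5 7 8; 0 0 0)² = 360/46189, sgn +1
Racah Σ t=0..4: t=0:+1/19906560 t=1:−1/6531840 t=2:+1/15482880 t=3:−1/261273600 t=4:+1/62705664000 = -377/8957952000
⇒ 3j(5 7 8; 1 -3 2)² = 10933/1279080, sgn -1
4πI² = N·(3j₀)²·(3jₘ)² = 12615/67507
I = -1·√(0.18687/4π) = -0.12194508

-0.121945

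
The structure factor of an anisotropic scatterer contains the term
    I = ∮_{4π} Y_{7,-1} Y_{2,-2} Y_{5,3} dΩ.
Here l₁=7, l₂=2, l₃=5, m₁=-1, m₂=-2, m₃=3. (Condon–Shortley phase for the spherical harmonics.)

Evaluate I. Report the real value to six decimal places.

Rules hold: Σm=0, L=14 even, 5≤5≤9.
N = 15·5·11 = 825
Δ = 4!·10!·0!/15! = 1/15015
Racah Σ t=2..2: t=2:+1/57600 = 1/57600
⇒ 3j(7 2 5; 0 0 0)² = 21/715, sgn -1
Racah Σ t=0..0: t=0:+1/1935360 = 1/1935360
⇒ 3j(7 2 5; -1 -2 3)² = 1/1001, sgn +1
4πI² = N·(3j₀)²·(3jₘ)² = 45/1859
I = -1·√(0.0242066/4π) = -0.04388960

-0.043890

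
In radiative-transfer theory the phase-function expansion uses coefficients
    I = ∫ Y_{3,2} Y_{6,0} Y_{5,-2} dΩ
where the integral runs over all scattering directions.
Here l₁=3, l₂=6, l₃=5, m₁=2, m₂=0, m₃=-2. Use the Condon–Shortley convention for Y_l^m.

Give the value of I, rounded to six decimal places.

m-sum 0 ✓  L=14 even ✓  3≤5≤9 ✓
Π(2lᵢ+1) = 7×13×11 = 1001
triangle coeff Δ(3,6,5) = 1/675675
Σ_t [1,3]: t=1:−1/8640 t=2:+1/2304 t=3:−1/8640 = 7/34560
(3j)²=7/429 [(3 6 5; 0 0 0)], sign=-1
Σ_t [0,1]: t=0:+1/34560 t=1:−1/8640 = -1/11520
(3j)²=3/143 [(3 6 5; 2 0 -2)], sign=+1
⇒ 4πI² = 49/143
I = (-1)√(49/143/(4π)) = -0.16512966

-0.165130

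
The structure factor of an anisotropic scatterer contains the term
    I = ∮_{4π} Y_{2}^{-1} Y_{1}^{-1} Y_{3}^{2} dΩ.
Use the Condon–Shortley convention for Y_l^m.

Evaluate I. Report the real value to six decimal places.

Checks pass: Σm=0; 6 even; l₃=3∈[1,3].
(2·2+1)(2·1+1)(2·3+1) = 105
Δ: 0! 4! 2! / 7! → 1/105
sum: t=0:+1/4 = 1/4
3j²(2 1 3; 0 0 0) = Δ·Π!·Σ² = 3/35  (sign -1)
sum: t=0:+1/12 = 1/12
3j²(2 1 3; -1 -1 2) = Δ·Π!·Σ² = 2/21  (sign -1)
combine: 4πI² = 105·3/35·2/21 = 6/7
take √, sign +1: I = 0.26116903

0.261169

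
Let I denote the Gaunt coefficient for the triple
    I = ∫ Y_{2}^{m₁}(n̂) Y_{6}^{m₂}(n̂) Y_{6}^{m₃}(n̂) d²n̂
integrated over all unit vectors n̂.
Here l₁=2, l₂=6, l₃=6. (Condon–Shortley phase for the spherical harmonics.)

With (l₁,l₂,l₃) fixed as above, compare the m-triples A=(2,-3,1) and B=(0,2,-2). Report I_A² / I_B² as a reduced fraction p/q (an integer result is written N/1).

12/5

l's match ⇒ only the (l;m) 3-j factors differ between A and B.
A: triangle coeff Δ(2,6,6) = 1/90090; Σ_t [0,0]: t=0:+1/120960 = 1/120960; (3j)²=24/1001 [(2 6 6; 2 -3 1)], sign=-1
B: triangle coeff Δ(2,6,6) = 1/90090; Σ_t [0,2]: t=0:+1/322560 t=1:−1/30240 t=2:+1/69120 = -1/64512; (3j)²=10/1001 [(2 6 6; 0 2 -2)], sign=-1
I_A²/I_B² = (24/1001)/(10/1001) = 12/5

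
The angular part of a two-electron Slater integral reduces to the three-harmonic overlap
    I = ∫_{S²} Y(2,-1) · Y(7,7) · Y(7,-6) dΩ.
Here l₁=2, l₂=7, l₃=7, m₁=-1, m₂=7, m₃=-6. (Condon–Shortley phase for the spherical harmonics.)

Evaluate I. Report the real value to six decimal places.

-0.170036

Checks pass: Σm=0; 16 even; l₃=7∈[5,9].
(2·2+1)(2·7+1)(2·7+1) = 1125
Δ: 2! 2! 12! / 17! → 1/185640
sum: t=0:+1/2419200 t=1:−1/518400 t=2:+1/2419200 = -1/907200
3j²(2 7 7; 0 0 0) = Δ·Π!·Σ² = 56/3315  (sign +1)
sum: t=2:+1/958003200 = 1/958003200
3j²(2 7 7; -1 7 -6) = Δ·Π!·Σ² = 13/680  (sign -1)
combine: 4πI² = 1125·56/3315·13/680 = 105/289
take √, sign -1: I = -0.17003597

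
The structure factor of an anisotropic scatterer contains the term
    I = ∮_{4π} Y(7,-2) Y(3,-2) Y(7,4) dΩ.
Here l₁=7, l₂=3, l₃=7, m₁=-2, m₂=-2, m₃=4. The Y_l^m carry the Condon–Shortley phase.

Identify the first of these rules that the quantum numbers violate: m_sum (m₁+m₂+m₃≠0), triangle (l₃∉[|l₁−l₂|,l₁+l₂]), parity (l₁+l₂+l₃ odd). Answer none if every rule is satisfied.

Σmᵢ = 0  ✓
l₃∈[|l₁−l₂|,l₁+l₂]=[4,10], have l₃=7  ✓
Σlᵢ = 17 ⇒ odd  ✗

parity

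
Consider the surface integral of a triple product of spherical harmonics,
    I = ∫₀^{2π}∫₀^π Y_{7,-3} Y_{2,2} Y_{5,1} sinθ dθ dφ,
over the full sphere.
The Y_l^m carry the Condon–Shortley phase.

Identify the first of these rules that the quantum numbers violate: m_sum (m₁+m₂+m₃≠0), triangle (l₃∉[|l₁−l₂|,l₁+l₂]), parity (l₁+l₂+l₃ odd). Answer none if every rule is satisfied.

azimuthal sum: -3 + 2 + 1 = 0  ✓
5 ≤ 5 ≤ 9 (triangle on l)  ✓
L = 7 + 2 + 5 = 14 (even)  ✓

none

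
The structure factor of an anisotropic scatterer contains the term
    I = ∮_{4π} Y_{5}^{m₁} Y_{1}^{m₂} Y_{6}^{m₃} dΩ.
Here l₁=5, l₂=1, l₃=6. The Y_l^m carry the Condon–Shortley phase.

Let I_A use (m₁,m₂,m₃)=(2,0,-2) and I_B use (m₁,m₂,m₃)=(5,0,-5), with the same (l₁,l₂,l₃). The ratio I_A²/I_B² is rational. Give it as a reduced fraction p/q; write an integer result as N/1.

32/11

Same 5,1,6: normalisation and zero-m 3j drop out of the ratio.
A: Δ: 0! 10! 2! / 13! → 1/858; sum: t=0:+1/30240 = 1/30240; 3j²(5 1 6; 2 0 -2) = Δ·Π!·Σ² = 16/429  (sign +1)
B: Δ: 0! 10! 2! / 13! → 1/858; sum: t=0:+1/3628800 = 1/3628800; 3j²(5 1 6; 5 0 -5) = Δ·Π!·Σ² = 1/78  (sign -1)
I_A²/I_B² = (16/429)/(1/78) = 32/11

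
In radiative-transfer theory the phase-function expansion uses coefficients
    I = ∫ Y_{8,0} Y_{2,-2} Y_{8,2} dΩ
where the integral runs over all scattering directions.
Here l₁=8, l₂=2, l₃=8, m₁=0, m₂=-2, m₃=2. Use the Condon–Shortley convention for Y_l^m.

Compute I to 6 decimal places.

Rules hold: Σm=0, L=18 even, 6≤8≤10.
N = 17·5·17 = 1445
Δ = 2!·14!·2!/19! = 1/348840
Racah Σ t=0..2: t=0:+1/116121600 t=1:−1/25401600 t=2:+1/116121600 = -1/45158400
⇒ 3j(8 2 8; 0 0 0)² = 24/1615, sgn -1
Racah Σ t=0..0: t=0:+1/116121600 = 1/116121600
⇒ 3j(8 2 8; 0 -2 2)² = 7/323, sgn +1
4πI² = N·(3j₀)²·(3jₘ)² = 168/361
I = -1·√(0.465374/4π) = -0.19244034

-0.192440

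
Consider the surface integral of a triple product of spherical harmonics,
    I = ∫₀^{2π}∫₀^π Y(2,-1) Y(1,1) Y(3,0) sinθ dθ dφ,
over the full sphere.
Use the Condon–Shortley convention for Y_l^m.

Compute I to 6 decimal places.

0.143048

Checks pass: Σm=0; 6 even; l₃=3∈[1,3].
(2·2+1)(2·1+1)(2·3+1) = 105
Δ: 0! 4! 2! / 7! → 1/105
sum: t=0:+1/4 = 1/4
3j²(2 1 3; 0 0 0) = Δ·Π!·Σ² = 3/35  (sign -1)
sum: t=0:+1/12 = 1/12
3j²(2 1 3; -1 1 0) = Δ·Π!·Σ² = 1/35  (sign -1)
combine: 4πI² = 105·3/35·1/35 = 9/35
take √, sign +1: I = 0.14304817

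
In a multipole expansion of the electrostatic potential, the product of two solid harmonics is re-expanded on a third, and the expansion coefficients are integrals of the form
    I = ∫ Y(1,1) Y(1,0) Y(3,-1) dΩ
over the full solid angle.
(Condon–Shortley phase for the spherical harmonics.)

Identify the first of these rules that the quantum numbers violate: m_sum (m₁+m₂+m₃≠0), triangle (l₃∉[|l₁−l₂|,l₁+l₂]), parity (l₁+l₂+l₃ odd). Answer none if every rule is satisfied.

m₁+m₂+m₃ = 1 + 0 − 1 = 0  ✓
triangle: |1−1|=0 ≤ l₃=3 ≤ 1+1=2  ✗
parity: l₁+l₂+l₃ = 5 is odd

triangle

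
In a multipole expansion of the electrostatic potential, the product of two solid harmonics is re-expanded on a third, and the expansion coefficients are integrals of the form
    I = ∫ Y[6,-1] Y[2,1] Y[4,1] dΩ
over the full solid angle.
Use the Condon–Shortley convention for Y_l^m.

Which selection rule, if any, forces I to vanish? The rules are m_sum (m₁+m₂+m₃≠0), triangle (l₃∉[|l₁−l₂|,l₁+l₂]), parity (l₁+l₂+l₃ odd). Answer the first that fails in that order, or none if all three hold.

m_sum

m₁+m₂+m₃ = -1 + 1 + 1 = 1  ✗
triangle: |6−2|=4 ≤ l₃=4 ≤ 6+2=8
parity: l₁+l₂+l₃ = 12 is even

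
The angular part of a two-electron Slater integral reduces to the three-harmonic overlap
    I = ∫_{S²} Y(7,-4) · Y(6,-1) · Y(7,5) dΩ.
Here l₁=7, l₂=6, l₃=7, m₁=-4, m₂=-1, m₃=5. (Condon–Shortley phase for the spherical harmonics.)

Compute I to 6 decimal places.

m-sum 0 ✓  L=20 even ✓  1≤7≤13 ✓
Π(2lᵢ+1) = 15×13×15 = 2925
triangle coeff Δ(7,6,7) = 1/2444321880
Σ_t [0,6]: t=0:+1/2612736000 t=1:−1/20736000 t=2:+1/1658880 t=3:−1/746496 t=4:+1/1658880 t=5:−1/20736000 t=6:+1/2612736000 = -1/4354560
(3j)²=1000/138567 [(7 6 7; 0 0 0)], sign=+1
Σ_t [3,5]: t=3:−1/69672960 t=4:+1/29030400 t=5:−1/124416000 = 1/82944000
(3j)²=693/83980 [(7 6 7; -4 -1 5)], sign=+1
⇒ 4πI² = 236250/1356277
I = (+1)√(236250/1356277/(4π)) = 0.11773532

0.117735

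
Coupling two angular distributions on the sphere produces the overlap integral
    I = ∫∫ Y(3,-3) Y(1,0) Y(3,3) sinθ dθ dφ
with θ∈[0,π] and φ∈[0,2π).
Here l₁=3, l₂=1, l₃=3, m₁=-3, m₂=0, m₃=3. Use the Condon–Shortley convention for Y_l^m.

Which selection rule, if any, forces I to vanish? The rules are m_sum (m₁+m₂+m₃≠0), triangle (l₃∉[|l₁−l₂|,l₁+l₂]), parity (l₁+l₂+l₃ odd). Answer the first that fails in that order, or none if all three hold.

parity

m₁+m₂+m₃ = -3 + 0 + 3 = 0  ✓
triangle: |3−1|=2 ≤ l₃=3 ≤ 3+1=4  ✓
parity: l₁+l₂+l₃ = 7 is odd  ✗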